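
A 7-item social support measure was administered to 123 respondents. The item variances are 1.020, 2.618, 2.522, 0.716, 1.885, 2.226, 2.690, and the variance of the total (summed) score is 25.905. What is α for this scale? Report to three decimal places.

α = 0.551

Σσᵢ² = 1.020 + 2.618 + 2.522 + 0.716 + 1.885 + 2.226 + 2.690 = 13.677
α = (k/(k−1))·(1 − Σσᵢ²/Var(T)) = (7/6)·(1 − 13.677/25.905) = 0.551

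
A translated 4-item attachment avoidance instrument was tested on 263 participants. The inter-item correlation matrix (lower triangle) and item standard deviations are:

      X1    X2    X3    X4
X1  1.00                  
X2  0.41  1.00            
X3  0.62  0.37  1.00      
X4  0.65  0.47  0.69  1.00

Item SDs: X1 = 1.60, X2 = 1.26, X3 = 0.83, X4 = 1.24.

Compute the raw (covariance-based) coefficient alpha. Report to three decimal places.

coefficient alpha = 0.799

Σσ²ᵢ = 1.60² + 1.26² + 0.83² + 1.24² = 6.3741
Covariances σ_ij = r_ij · s_i · s_j:
  σ(X1,X2) = 0.41 × 1.60 × 1.26 = 0.8266
  σ(X1,X3) = 0.62 × 1.60 × 0.83 = 0.8234
  σ(X1,X4) = 0.65 × 1.60 × 1.24 = 1.2896
  σ(X2,X3) = 0.37 × 1.26 × 0.83 = 0.3869
  σ(X2,X4) = 0.47 × 1.26 × 1.24 = 0.7343
  σ(X3,X4) = 0.69 × 0.83 × 1.24 = 0.7101
σ²_T = Σσ²ᵢ + 2·Σσ_ij = 6.3741 + 2 × 4.7709 = 15.9159
α = (4/3)·(1 − 6.3741/15.9159) = 0.799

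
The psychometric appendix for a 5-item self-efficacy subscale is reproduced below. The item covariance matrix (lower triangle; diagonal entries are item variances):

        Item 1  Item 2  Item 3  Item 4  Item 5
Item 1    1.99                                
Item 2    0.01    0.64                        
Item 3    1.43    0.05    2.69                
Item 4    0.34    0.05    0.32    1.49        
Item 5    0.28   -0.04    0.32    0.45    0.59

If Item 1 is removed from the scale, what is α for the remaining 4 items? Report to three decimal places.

α = 0.398

Remaining items: Item 2, Item 3, Item 4, Item 5 (k = 4).
Σσᵢ² = 0.64 + 2.69 + 1.49 + 0.59 = 5.41
total variance = 5.41 + 2 × 1.15 = 7.71
α (item deleted) = (4/3)·(1 − 5.41/7.71) = 0.398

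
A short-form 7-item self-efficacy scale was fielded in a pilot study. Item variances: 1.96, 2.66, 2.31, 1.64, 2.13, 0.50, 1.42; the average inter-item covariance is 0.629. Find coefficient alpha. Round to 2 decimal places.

Σσᵢ² = 1.96 + 2.66 + 2.31 + 1.64 + 2.13 + 0.50 + 1.42 = 12.62
Sum of the 21 distinct covariances = 21 × 0.629 = 13.209
σ²_T = Σσᵢ² + 2·Σcov = 12.62 + 2 × 13.209 = 39.038
α = (7/6)·(1 − 12.62/39.038) = 0.79

α = 0.79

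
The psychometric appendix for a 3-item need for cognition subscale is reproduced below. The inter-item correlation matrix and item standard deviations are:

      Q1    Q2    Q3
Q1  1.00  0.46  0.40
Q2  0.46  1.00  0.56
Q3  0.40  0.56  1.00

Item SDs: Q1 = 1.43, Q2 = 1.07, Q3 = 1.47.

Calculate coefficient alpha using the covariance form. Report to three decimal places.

coefficient alpha = 0.713

Σσ²ᵢ = 1.43² + 1.07² + 1.47² = 5.3507
Covariances σ_ij = r_ij · s_i · s_j:
  σ(Q1,Q2) = 0.46 × 1.43 × 1.07 = 0.7038
  σ(Q1,Q3) = 0.40 × 1.43 × 1.47 = 0.8408
  σ(Q2,Q3) = 0.56 × 1.07 × 1.47 = 0.8808
σ²_T = Σσ²ᵢ + 2·Σσ_ij = 5.3507 + 2 × 2.4254 = 10.2015
α = (3/2)·(1 − 5.3507/10.2015) = 0.713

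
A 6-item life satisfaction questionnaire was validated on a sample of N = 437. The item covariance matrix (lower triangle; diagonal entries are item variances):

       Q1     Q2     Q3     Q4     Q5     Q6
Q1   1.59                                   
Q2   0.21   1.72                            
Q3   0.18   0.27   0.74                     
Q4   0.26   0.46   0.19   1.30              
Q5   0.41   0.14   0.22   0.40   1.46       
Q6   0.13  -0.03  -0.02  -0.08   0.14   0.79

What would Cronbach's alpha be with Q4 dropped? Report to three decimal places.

Remaining items: Q1, Q2, Q3, Q5, Q6 (k = 5).
sum of item variances = 1.59 + 1.72 + 0.74 + 1.46 + 0.79 = 6.30
Var(T) = 6.30 + 2 × 1.65 = 9.60
α (item deleted) = (5/4)·(1 − 6.30/9.60) = 0.430

α = 0.430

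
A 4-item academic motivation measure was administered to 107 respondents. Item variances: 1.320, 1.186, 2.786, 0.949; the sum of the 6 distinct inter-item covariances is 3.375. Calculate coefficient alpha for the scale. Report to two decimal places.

Σσ²ᵢ = 1.320 + 1.186 + 2.786 + 0.949 = 6.241
Sum of distinct covariances = 3.375
σ²_T = Σσ²ᵢ + 2·Σcov = 6.241 + 2 × 3.375 = 12.991
α = (4/3)·(1 − 6.241/12.991) = 0.69

coefficient alpha = 0.69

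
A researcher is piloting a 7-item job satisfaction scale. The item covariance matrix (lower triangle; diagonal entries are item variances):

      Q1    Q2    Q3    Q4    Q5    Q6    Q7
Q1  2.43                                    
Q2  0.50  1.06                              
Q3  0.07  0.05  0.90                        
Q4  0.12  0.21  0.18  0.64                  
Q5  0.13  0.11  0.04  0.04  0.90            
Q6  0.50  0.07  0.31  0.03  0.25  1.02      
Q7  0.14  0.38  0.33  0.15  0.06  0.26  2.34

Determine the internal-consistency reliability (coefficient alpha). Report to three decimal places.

coefficient alpha = 0.535

Σσᵢ² = 2.43 + 1.06 + 0.90 + 0.64 + 0.90 + 1.02 + 2.34 = 9.29
Sum of the distinct covariances = 3.93
σ²_T = 9.29 + 2 × 3.93 = 17.15
α = (k/(k−1))·(1 − Σσᵢ²/σ²_T) = (7/6)·(1 − 9.29/17.15) = 0.535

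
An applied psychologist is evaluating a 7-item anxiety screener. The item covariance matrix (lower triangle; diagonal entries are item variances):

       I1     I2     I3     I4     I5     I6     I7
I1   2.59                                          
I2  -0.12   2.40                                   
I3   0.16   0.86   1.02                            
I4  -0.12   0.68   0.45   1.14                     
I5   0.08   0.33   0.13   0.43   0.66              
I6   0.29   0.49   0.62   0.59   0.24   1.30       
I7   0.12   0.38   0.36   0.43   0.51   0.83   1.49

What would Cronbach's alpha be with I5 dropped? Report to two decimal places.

α = 0.66

Remaining items: I1, I2, I3, I4, I6, I7 (k = 6).
Σσᵢ² = 2.59 + 2.40 + 1.02 + 1.14 + 1.30 + 1.49 = 9.94
σ²_T = 9.94 + 2 × 6.02 = 21.98
α (item deleted) = (6/5)·(1 − 9.94/21.98) = 0.66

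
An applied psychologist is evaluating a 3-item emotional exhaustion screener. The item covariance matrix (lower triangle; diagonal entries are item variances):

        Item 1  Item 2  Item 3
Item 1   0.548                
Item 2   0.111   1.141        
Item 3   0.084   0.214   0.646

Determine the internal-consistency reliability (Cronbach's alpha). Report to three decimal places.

α = 0.389

ΣVar(i) = 0.548 + 1.141 + 0.646 = 2.335
Σ_{i<j} σ_ij = 0.409
total variance = 2.335 + 2 × 0.409 = 3.153
α = (k/(k−1))·(1 − ΣVar(i)/total variance) = (3/2)·(1 − 2.335/3.153) = 0.389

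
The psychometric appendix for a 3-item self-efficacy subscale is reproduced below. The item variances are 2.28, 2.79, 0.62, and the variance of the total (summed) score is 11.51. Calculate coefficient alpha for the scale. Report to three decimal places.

sum of item variances = 2.28 + 2.79 + 0.62 = 5.69
α = (k/(k−1))·(1 − sum of item variances/σ²_total) = (3/2)·(1 − 5.69/11.51) = 0.758

α = 0.758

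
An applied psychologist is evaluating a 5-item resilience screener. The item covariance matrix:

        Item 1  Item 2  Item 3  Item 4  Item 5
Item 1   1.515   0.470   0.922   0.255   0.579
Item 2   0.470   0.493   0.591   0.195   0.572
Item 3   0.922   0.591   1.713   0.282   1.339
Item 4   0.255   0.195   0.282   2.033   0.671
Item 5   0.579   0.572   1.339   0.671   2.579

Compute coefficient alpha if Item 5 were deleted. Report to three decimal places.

Remaining items: Item 1, Item 2, Item 3, Item 4 (k = 4).
ΣVar(i) = 1.515 + 0.493 + 1.713 + 2.033 = 5.754
total variance = 5.754 + 2 × 2.715 = 11.184
α (item deleted) = (4/3)·(1 − 5.754/11.184) = 0.647

α = 0.647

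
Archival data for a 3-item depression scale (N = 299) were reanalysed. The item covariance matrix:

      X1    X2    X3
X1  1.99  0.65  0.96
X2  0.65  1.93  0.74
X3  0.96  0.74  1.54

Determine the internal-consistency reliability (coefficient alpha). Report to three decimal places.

Σσ²ᵢ = 1.99 + 1.93 + 1.54 = 5.46
Σ_{i<j} σ_ij = 2.35
σ²_T = 5.46 + 2 × 2.35 = 10.16
α = (k/(k−1))·(1 − Σσ²ᵢ/σ²_T) = (3/2)·(1 − 5.46/10.16) = 0.694

coefficient alpha = 0.694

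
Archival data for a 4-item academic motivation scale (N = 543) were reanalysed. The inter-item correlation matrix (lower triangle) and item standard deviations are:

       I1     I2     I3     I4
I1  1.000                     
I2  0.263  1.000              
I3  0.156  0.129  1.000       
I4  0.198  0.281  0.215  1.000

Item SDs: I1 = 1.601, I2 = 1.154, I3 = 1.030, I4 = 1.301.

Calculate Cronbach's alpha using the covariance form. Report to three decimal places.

α = 0.504

Σσ²ᵢ = 1.601² + 1.154² + 1.030² + 1.301² = 6.6484
Covariances σ_ij = r_ij · s_i · s_j:
  σ(I1,I2) = 0.263 × 1.601 × 1.154 = 0.4859
  σ(I1,I3) = 0.156 × 1.601 × 1.030 = 0.2572
  σ(I1,I4) = 0.198 × 1.601 × 1.301 = 0.4124
  σ(I2,I3) = 0.129 × 1.154 × 1.030 = 0.1533
  σ(I2,I4) = 0.281 × 1.154 × 1.301 = 0.4219
  σ(I3,I4) = 0.215 × 1.030 × 1.301 = 0.2881
σ²_T = Σσ²ᵢ + 2·Σσ_ij = 6.6484 + 2 × 2.0188 = 10.6860
α = (4/3)·(1 − 6.6484/10.6860) = 0.504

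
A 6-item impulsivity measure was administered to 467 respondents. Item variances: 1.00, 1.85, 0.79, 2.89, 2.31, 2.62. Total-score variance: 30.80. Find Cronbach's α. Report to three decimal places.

α = 0.754

ΣVar(i) = 1.00 + 1.85 + 0.79 + 2.89 + 2.31 + 2.62 = 11.46
α = (k/(k−1))·(1 − ΣVar(i)/σ²_total) = (6/5)·(1 − 11.46/30.80) = 0.754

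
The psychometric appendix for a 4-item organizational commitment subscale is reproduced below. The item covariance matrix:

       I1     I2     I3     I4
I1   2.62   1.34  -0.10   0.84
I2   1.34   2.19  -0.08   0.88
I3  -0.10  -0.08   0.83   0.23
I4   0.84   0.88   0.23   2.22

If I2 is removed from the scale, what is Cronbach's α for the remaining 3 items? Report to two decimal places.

Remaining items: I1, I3, I4 (k = 3).
Σσᵢ² = 2.62 + 0.83 + 2.22 = 5.67
total variance = 5.67 + 2 × 0.97 = 7.61
α (item deleted) = (3/2)·(1 − 5.67/7.61) = 0.38

Cronbach's α = 0.38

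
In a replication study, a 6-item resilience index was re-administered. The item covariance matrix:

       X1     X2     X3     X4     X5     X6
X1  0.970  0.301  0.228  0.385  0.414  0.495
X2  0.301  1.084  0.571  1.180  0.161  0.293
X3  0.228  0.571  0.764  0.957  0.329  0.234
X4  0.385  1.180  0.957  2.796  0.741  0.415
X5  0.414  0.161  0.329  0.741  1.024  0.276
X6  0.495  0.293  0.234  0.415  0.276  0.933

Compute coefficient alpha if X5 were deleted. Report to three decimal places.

Remaining items: X1, X2, X3, X4, X6 (k = 5).
Σσᵢ² = 0.970 + 1.084 + 0.764 + 2.796 + 0.933 = 6.547
total variance = 6.547 + 2 × 5.059 = 16.665
α (item deleted) = (5/4)·(1 − 6.547/16.665) = 0.759

coefficient alpha = 0.759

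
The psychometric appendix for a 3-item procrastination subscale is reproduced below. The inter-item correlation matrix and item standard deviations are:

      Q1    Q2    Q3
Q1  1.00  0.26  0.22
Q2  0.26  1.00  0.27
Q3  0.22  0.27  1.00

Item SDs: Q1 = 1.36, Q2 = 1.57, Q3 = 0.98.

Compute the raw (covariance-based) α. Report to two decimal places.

Σσ²ᵢ = 1.36² + 1.57² + 0.98² = 5.2749
Covariances σ_ij = r_ij · s_i · s_j:
  σ(Q1,Q2) = 0.26 × 1.36 × 1.57 = 0.5552
  σ(Q1,Q3) = 0.22 × 1.36 × 0.98 = 0.2932
  σ(Q2,Q3) = 0.27 × 1.57 × 0.98 = 0.4154
σ²_T = Σσ²ᵢ + 2·Σσ_ij = 5.2749 + 2 × 1.2638 = 7.8025
α = (3/2)·(1 − 5.2749/7.8025) = 0.49

α = 0.49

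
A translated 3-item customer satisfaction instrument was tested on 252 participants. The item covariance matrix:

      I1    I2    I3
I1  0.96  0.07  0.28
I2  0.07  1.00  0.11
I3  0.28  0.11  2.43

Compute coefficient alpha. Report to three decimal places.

ΣVar(i) = 0.96 + 1.00 + 2.43 = 4.39
Sum of off-diagonal covariances = 0.46
Var(T) = 4.39 + 2 × 0.46 = 5.31
α = (k/(k−1))·(1 − ΣVar(i)/Var(T)) = (3/2)·(1 − 4.39/5.31) = 0.260

α = 0.260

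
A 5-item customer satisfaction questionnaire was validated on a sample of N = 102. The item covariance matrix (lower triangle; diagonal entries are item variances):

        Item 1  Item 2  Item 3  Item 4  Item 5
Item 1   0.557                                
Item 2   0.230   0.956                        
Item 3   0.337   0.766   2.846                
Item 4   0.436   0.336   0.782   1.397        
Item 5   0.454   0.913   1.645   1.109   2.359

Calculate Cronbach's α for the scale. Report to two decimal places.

α = 0.79

ΣVar(i) = 0.557 + 0.956 + 2.846 + 1.397 + 2.359 = 8.115
Sum of off-diagonal covariances = 7.008
total variance = 8.115 + 2 × 7.008 = 22.131
α = (k/(k−1))·(1 − ΣVar(i)/total variance) = (5/4)·(1 − 8.115/22.131) = 0.79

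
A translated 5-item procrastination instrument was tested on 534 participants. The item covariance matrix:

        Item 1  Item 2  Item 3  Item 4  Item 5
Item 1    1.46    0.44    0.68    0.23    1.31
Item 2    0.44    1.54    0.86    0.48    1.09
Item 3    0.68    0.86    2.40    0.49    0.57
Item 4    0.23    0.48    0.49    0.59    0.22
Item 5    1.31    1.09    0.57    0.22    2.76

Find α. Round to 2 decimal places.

sum of item variances = 1.46 + 1.54 + 2.40 + 0.59 + 2.76 = 8.75
Sum of off-diagonal covariances = 6.37
σ²_total = 8.75 + 2 × 6.37 = 21.49
α = (k/(k−1))·(1 − sum of item variances/σ²_total) = (5/4)·(1 − 8.75/21.49) = 0.74

α = 0.74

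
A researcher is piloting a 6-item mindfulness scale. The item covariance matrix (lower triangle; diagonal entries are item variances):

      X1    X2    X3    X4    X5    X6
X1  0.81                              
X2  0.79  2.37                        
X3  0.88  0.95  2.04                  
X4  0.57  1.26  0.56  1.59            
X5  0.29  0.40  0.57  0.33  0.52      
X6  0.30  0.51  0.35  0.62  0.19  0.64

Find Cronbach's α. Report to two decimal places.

α = 0.82

sum of item variances = 0.81 + 2.37 + 2.04 + 1.59 + 0.52 + 0.64 = 7.97
Σ_{i<j} σ_ij = 8.57
σ²_T = 7.97 + 2 × 8.57 = 25.11
α = (k/(k−1))·(1 − sum of item variances/σ²_T) = (6/5)·(1 − 7.97/25.11) = 0.82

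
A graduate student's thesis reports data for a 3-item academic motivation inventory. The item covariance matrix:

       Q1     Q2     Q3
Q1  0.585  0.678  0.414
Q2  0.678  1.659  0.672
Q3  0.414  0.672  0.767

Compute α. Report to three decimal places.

α = 0.809

sum of item variances = 0.585 + 1.659 + 0.767 = 3.011
Sum of off-diagonal covariances = 1.764
total variance = 3.011 + 2 × 1.764 = 6.539
α = (k/(k−1))·(1 − sum of item variances/total variance) = (3/2)·(1 − 3.011/6.539) = 0.809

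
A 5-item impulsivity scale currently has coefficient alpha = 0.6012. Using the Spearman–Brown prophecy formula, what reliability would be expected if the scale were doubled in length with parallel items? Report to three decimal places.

Length factor m = 2
α' = m·α / (1 + (m−1)·α)
   = 2 × 0.6012 / (1 + (2 − 1) × 0.6012)
   = 1.2024 / 1.6012 = 0.751

predicted reliability = 0.751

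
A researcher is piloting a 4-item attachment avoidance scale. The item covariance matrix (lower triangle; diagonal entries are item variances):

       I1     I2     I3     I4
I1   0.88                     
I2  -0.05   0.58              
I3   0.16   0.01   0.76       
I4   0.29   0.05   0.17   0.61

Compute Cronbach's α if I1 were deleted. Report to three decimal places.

Cronbach's α = 0.286

Remaining items: I2, I3, I4 (k = 3).
Σσᵢ² = 0.58 + 0.76 + 0.61 = 1.95
σ²_total = 1.95 + 2 × 0.23 = 2.41
α (item deleted) = (3/2)·(1 − 1.95/2.41) = 0.286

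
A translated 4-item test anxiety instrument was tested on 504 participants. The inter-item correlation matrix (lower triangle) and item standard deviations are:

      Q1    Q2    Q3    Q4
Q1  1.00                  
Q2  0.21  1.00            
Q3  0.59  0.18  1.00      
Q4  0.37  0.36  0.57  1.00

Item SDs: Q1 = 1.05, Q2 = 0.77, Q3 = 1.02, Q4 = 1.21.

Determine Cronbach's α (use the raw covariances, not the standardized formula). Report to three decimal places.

Cronbach's α = 0.718

Σσ²ᵢ = 1.05² + 0.77² + 1.02² + 1.21² = 4.1999
Covariances σ_ij = r_ij · s_i · s_j:
  σ(Q1,Q2) = 0.21 × 1.05 × 0.77 = 0.1698
  σ(Q1,Q3) = 0.59 × 1.05 × 1.02 = 0.6319
  σ(Q1,Q4) = 0.37 × 1.05 × 1.21 = 0.4701
  σ(Q2,Q3) = 0.18 × 0.77 × 1.02 = 0.1414
  σ(Q2,Q4) = 0.36 × 0.77 × 1.21 = 0.3354
  σ(Q3,Q4) = 0.57 × 1.02 × 1.21 = 0.7035
σ²_T = Σσ²ᵢ + 2·Σσ_ij = 4.1999 + 2 × 2.4521 = 9.1041
α = (4/3)·(1 − 4.1999/9.1041) = 0.718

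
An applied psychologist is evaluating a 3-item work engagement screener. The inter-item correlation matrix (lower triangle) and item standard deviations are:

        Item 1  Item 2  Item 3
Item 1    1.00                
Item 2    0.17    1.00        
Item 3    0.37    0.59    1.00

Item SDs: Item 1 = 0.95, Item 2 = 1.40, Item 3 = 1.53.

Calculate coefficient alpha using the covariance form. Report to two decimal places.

Σσ²ᵢ = 0.95² + 1.40² + 1.53² = 5.2034
Covariances σ_ij = r_ij · s_i · s_j:
  σ(Item 1,Item 2) = 0.17 × 0.95 × 1.40 = 0.2261
  σ(Item 1,Item 3) = 0.37 × 0.95 × 1.53 = 0.5378
  σ(Item 2,Item 3) = 0.59 × 1.40 × 1.53 = 1.2638
σ²_T = Σσ²ᵢ + 2·Σσ_ij = 5.2034 + 2 × 2.0277 = 9.2588
α = (3/2)·(1 − 5.2034/9.2588) = 0.66

coefficient alpha = 0.66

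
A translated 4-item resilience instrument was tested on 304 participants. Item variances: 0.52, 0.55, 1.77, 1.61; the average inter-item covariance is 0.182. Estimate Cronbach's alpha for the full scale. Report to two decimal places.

Σσᵢ² = 0.52 + 0.55 + 1.77 + 1.61 = 4.45
Sum of the 6 distinct covariances = 6 × 0.182 = 1.092
total variance = Σσᵢ² + 2·Σcov = 4.45 + 2 × 1.092 = 6.634
α = (4/3)·(1 − 4.45/6.634) = 0.44

α = 0.44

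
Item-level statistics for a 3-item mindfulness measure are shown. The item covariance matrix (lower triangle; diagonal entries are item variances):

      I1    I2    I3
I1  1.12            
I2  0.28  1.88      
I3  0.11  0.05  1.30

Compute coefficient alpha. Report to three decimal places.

α = 0.255

Σσ²ᵢ = 1.12 + 1.88 + 1.30 = 4.30
Sum of off-diagonal covariances = 0.44
total variance = 4.30 + 2 × 0.44 = 5.18
α = (k/(k−1))·(1 − Σσ²ᵢ/total variance) = (3/2)·(1 − 4.30/5.18) = 0.255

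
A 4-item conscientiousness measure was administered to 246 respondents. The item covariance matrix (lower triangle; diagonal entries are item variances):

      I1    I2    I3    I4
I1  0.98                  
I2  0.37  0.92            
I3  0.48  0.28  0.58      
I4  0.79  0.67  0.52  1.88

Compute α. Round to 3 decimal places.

sum of item variances = 0.98 + 0.92 + 0.58 + 1.88 = 4.36
Σ_{i<j} σ_ij = 3.11
total variance = 4.36 + 2 × 3.11 = 10.58
α = (k/(k−1))·(1 − sum of item variances/total variance) = (4/3)·(1 − 4.36/10.58) = 0.784

α = 0.784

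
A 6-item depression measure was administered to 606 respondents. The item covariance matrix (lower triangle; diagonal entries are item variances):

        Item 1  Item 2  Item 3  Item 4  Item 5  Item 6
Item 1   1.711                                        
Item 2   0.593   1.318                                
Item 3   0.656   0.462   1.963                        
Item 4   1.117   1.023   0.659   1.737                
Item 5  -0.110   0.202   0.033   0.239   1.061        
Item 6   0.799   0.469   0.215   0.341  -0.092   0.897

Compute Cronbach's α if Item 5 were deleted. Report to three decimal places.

Remaining items: Item 1, Item 2, Item 3, Item 4, Item 6 (k = 5).
sum of item variances = 1.711 + 1.318 + 1.963 + 1.737 + 0.897 = 7.626
σ²_total = 7.626 + 2 × 6.334 = 20.294
α (item deleted) = (5/4)·(1 − 7.626/20.294) = 0.780

α = 0.780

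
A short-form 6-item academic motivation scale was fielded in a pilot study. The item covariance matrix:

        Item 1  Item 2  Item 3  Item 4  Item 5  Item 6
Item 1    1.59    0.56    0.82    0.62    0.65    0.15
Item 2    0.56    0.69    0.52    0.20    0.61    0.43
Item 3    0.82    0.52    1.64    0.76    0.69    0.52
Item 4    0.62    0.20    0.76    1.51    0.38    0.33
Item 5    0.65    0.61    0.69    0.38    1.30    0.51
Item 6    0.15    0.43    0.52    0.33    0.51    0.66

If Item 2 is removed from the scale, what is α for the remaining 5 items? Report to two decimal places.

α = 0.77

Remaining items: Item 1, Item 3, Item 4, Item 5, Item 6 (k = 5).
Σσᵢ² = 1.59 + 1.64 + 1.51 + 1.30 + 0.66 = 6.70
total variance = 6.70 + 2 × 5.43 = 17.56
α (item deleted) = (5/4)·(1 − 6.70/17.56) = 0.77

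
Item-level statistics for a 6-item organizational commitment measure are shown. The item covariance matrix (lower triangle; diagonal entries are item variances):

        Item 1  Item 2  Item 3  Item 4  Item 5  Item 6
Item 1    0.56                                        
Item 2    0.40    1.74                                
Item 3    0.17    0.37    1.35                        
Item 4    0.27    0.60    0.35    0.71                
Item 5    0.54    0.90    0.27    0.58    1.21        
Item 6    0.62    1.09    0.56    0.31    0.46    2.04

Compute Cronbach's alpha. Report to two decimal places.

Cronbach's alpha = 0.80

sum of item variances = 0.56 + 1.74 + 1.35 + 0.71 + 1.21 + 2.04 = 7.61
Sum of off-diagonal covariances = 7.49
σ²_total = 7.61 + 2 × 7.49 = 22.59
α = (k/(k−1))·(1 − sum of item variances/σ²_total) = (6/5)·(1 − 7.61/22.59) = 0.80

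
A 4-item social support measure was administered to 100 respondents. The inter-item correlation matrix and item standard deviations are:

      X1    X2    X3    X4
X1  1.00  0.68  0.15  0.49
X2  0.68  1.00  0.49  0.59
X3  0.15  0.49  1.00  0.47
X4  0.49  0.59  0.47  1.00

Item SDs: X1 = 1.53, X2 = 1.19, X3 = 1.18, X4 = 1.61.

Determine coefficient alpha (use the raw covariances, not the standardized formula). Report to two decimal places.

coefficient alpha = 0.78

Σσ²ᵢ = 1.53² + 1.19² + 1.18² + 1.61² = 7.7415
Covariances σ_ij = r_ij · s_i · s_j:
  σ(X1,X2) = 0.68 × 1.53 × 1.19 = 1.2381
  σ(X1,X3) = 0.15 × 1.53 × 1.18 = 0.2708
  σ(X1,X4) = 0.49 × 1.53 × 1.61 = 1.2070
  σ(X2,X3) = 0.49 × 1.19 × 1.18 = 0.6881
  σ(X2,X4) = 0.59 × 1.19 × 1.61 = 1.1304
  σ(X3,X4) = 0.47 × 1.18 × 1.61 = 0.8929
σ²_T = Σσ²ᵢ + 2·Σσ_ij = 7.7415 + 2 × 5.4273 = 18.5961
α = (4/3)·(1 − 7.7415/18.5961) = 0.78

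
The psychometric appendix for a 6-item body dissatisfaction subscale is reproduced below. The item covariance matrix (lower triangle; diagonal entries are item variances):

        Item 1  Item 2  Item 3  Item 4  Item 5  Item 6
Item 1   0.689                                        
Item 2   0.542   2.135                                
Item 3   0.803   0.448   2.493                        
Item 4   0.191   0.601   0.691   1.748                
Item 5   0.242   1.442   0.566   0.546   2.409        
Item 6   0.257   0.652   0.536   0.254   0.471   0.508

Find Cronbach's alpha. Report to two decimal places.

ΣVar(i) = 0.689 + 2.135 + 2.493 + 1.748 + 2.409 + 0.508 = 9.982
Σ_{i<j} σ_ij = 8.242
σ²_total = 9.982 + 2 × 8.242 = 26.466
α = (k/(k−1))·(1 − ΣVar(i)/σ²_total) = (6/5)·(1 − 9.982/26.466) = 0.75

α = 0.75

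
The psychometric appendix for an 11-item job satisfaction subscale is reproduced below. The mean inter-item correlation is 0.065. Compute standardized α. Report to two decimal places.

α = 0.43

Standardized α = k·r̄ / (1 + (k−1)·r̄) = 11 × 0.065 / (1 + 10 × 0.065)
  = 0.7150 / 1.6500 = 0.43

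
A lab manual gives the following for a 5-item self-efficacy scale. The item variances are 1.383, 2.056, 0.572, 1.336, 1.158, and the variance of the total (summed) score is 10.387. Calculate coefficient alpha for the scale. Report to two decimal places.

Σσ²ᵢ = 1.383 + 2.056 + 0.572 + 1.336 + 1.158 = 6.505
α = (k/(k−1))·(1 − Σσ²ᵢ/total variance) = (5/4)·(1 − 6.505/10.387) = 0.47

α = 0.47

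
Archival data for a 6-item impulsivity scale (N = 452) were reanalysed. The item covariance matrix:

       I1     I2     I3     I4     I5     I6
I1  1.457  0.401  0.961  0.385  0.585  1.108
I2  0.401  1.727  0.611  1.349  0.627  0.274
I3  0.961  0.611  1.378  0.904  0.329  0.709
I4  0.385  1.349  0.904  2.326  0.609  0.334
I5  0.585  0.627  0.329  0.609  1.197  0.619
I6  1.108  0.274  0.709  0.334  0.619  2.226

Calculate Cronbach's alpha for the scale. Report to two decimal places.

Σσ²ᵢ = 1.457 + 1.727 + 1.378 + 2.326 + 1.197 + 2.226 = 10.311
Sum of the distinct covariances = 9.805
σ²_T = 10.311 + 2 × 9.805 = 29.921
α = (k/(k−1))·(1 − Σσ²ᵢ/σ²_T) = (6/5)·(1 − 10.311/29.921) = 0.79

α = 0.79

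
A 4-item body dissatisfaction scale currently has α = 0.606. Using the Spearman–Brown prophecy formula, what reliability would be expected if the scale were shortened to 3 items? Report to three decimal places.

Length factor m = 3/4 = 0.7500
α' = m·α / (1 − (1−m)·α)
   = 3/4 × 0.606 / (1 − (1 − 3/4) × 0.606)
   = 0.4545 / 0.8485 = 0.536

predicted reliability = 0.536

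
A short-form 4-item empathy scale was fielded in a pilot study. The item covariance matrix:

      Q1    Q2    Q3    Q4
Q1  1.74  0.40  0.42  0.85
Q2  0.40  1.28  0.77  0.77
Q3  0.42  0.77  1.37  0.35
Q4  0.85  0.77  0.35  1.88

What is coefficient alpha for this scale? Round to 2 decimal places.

ΣVar(i) = 1.74 + 1.28 + 1.37 + 1.88 = 6.27
Σ_{i<j} σ_ij = 3.56
σ²_total = 6.27 + 2 × 3.56 = 13.39
α = (k/(k−1))·(1 − ΣVar(i)/σ²_total) = (4/3)·(1 − 6.27/13.39) = 0.71

coefficient alpha = 0.71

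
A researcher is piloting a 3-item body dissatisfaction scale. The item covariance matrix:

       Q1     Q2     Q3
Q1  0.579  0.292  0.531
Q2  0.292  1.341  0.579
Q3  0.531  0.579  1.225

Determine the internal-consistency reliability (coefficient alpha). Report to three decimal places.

Σσᵢ² = 0.579 + 1.341 + 1.225 = 3.145
Sum of off-diagonal covariances = 1.402
σ²_total = 3.145 + 2 × 1.402 = 5.949
α = (k/(k−1))·(1 − Σσᵢ²/σ²_total) = (3/2)·(1 − 3.145/5.949) = 0.707

α = 0.707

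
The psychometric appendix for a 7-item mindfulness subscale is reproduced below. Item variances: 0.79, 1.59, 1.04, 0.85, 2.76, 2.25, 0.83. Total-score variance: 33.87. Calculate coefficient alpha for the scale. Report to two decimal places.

Σσᵢ² = 0.79 + 1.59 + 1.04 + 0.85 + 2.76 + 2.25 + 0.83 = 10.11
α = (k/(k−1))·(1 − Σσᵢ²/total variance) = (7/6)·(1 − 10.11/33.87) = 0.82

α = 0.82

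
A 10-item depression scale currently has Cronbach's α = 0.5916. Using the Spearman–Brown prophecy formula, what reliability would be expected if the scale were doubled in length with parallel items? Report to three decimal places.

Length factor m = 2
α' = m·α / (1 + (m−1)·α)
   = 2 × 0.5916 / (1 + (2 − 1) × 0.5916)
   = 1.1832 / 1.5916 = 0.743

predicted reliability = 0.743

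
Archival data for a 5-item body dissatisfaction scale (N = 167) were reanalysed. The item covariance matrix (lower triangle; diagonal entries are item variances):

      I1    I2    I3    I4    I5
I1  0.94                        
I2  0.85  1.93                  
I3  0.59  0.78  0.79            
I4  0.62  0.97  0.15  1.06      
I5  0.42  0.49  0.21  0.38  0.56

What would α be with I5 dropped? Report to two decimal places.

Remaining items: I1, I2, I3, I4 (k = 4).
sum of item variances = 0.94 + 1.93 + 0.79 + 1.06 = 4.72
Var(T) = 4.72 + 2 × 3.96 = 12.64
α (item deleted) = (4/3)·(1 − 4.72/12.64) = 0.84

α = 0.84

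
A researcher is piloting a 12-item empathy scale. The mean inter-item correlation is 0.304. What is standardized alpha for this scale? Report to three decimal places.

standardized alpha = 0.840

Standardized α = k·r̄ / (1 + (k−1)·r̄) = 12 × 0.304 / (1 + 11 × 0.304)
  = 3.6480 / 4.3440 = 0.840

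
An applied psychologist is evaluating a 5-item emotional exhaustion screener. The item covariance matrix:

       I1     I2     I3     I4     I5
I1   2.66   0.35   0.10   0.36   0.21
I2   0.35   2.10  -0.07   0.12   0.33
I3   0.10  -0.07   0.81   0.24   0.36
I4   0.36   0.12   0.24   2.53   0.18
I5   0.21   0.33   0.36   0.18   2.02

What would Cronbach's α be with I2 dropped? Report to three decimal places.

Remaining items: I1, I3, I4, I5 (k = 4).
sum of item variances = 2.66 + 0.81 + 2.53 + 2.02 = 8.02
total variance = 8.02 + 2 × 1.45 = 10.92
α (item deleted) = (4/3)·(1 − 8.02/10.92) = 0.354

Cronbach's α = 0.354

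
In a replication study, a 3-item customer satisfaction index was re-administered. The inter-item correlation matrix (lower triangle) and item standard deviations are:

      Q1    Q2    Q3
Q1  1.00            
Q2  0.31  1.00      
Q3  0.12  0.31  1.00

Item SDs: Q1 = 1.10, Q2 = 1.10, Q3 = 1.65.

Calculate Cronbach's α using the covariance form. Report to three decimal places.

Σσ²ᵢ = 1.10² + 1.10² + 1.65² = 5.1425
Covariances σ_ij = r_ij · s_i · s_j:
  σ(Q1,Q2) = 0.31 × 1.10 × 1.10 = 0.3751
  σ(Q1,Q3) = 0.12 × 1.10 × 1.65 = 0.2178
  σ(Q2,Q3) = 0.31 × 1.10 × 1.65 = 0.5626
σ²_T = Σσ²ᵢ + 2·Σσ_ij = 5.1425 + 2 × 1.1555 = 7.4535
α = (3/2)·(1 − 5.1425/7.4535) = 0.465

Cronbach's α = 0.465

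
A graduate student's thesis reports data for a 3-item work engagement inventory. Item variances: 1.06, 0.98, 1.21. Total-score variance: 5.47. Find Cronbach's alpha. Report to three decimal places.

Σσ²ᵢ = 1.06 + 0.98 + 1.21 = 3.25
α = (k/(k−1))·(1 − Σσ²ᵢ/σ²_total) = (3/2)·(1 − 3.25/5.47) = 0.609

Cronbach's alpha = 0.609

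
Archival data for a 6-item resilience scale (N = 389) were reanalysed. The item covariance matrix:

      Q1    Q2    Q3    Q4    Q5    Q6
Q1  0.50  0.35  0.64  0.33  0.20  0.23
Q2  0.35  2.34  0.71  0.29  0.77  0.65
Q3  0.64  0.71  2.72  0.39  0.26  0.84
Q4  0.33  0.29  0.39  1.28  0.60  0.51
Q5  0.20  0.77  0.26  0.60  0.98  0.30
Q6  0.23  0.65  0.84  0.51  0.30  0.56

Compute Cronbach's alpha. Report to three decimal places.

sum of item variances = 0.50 + 2.34 + 2.72 + 1.28 + 0.98 + 0.56 = 8.38
Σ_{i<j} σ_ij = 7.07
σ²_T = 8.38 + 2 × 7.07 = 22.52
α = (k/(k−1))·(1 − sum of item variances/σ²_T) = (6/5)·(1 − 8.38/22.52) = 0.753

α = 0.753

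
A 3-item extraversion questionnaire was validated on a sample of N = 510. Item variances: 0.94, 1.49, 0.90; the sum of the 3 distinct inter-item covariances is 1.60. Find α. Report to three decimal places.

α = 0.735

Σσ²ᵢ = 0.94 + 1.49 + 0.90 = 3.33
Sum of distinct covariances = 1.60
σ²_T = Σσ²ᵢ + 2·Σcov = 3.33 + 2 × 1.60 = 6.53
α = (3/2)·(1 − 3.33/6.53) = 0.735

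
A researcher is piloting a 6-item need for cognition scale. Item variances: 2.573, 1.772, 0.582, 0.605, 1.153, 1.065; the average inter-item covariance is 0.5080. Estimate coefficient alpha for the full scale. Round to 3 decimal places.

Σσ²ᵢ = 2.573 + 1.772 + 0.582 + 0.605 + 1.153 + 1.065 = 7.750
Sum of the 15 distinct covariances = 15 × 0.5080 = 7.6200
σ²_T = Σσ²ᵢ + 2·Σcov = 7.750 + 2 × 7.6200 = 22.9900
α = (6/5)·(1 − 7.750/22.9900) = 0.795

coefficient alpha = 0.795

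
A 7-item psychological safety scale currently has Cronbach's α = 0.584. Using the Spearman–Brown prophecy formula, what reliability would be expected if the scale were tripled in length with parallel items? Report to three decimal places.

Length factor m = 3
α' = m·α / (1 + (m−1)·α)
   = 3 × 0.584 / (1 + (3 − 1) × 0.584)
   = 1.7520 / 2.1680 = 0.808

predicted reliability = 0.808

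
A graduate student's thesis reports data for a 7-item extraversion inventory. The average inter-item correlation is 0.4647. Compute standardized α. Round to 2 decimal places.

standardized α = 0.86

Standardized α = k·r̄ / (1 + (k−1)·r̄) = 7 × 0.4647 / (1 + 6 × 0.4647)
  = 3.2529 / 3.7882 = 0.86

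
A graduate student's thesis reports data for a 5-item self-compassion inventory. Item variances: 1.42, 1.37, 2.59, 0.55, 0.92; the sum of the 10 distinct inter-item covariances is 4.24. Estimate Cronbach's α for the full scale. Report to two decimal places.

sum of item variances = 1.42 + 1.37 + 2.59 + 0.55 + 0.92 = 6.85
Sum of distinct covariances = 4.24
total variance = sum of item variances + 2·Σcov = 6.85 + 2 × 4.24 = 15.33
α = (5/4)·(1 − 6.85/15.33) = 0.69

Cronbach's α = 0.69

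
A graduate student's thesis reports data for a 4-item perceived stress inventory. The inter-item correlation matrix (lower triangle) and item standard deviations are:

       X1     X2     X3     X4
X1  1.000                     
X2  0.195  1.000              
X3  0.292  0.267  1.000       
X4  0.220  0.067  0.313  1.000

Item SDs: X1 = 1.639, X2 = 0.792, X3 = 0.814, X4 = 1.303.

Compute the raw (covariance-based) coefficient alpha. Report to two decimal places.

α = 0.50

Σσ²ᵢ = 1.639² + 0.792² + 0.814² + 1.303² = 5.6740
Covariances σ_ij = r_ij · s_i · s_j:
  σ(X1,X2) = 0.195 × 1.639 × 0.792 = 0.2531
  σ(X1,X3) = 0.292 × 1.639 × 0.814 = 0.3896
  σ(X1,X4) = 0.220 × 1.639 × 1.303 = 0.4698
  σ(X2,X3) = 0.267 × 0.792 × 0.814 = 0.1721
  σ(X2,X4) = 0.067 × 0.792 × 1.303 = 0.0691
  σ(X3,X4) = 0.313 × 0.814 × 1.303 = 0.3320
σ²_T = Σσ²ᵢ + 2·Σσ_ij = 5.6740 + 2 × 1.6857 = 9.0454
α = (4/3)·(1 − 5.6740/9.0454) = 0.50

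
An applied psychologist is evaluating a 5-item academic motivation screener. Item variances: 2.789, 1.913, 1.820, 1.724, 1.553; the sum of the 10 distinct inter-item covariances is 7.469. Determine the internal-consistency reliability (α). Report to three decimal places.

Σσ²ᵢ = 2.789 + 1.913 + 1.820 + 1.724 + 1.553 = 9.799
Sum of distinct covariances = 7.469
σ²_T = Σσ²ᵢ + 2·Σcov = 9.799 + 2 × 7.469 = 24.737
α = (5/4)·(1 − 9.799/24.737) = 0.755

α = 0.755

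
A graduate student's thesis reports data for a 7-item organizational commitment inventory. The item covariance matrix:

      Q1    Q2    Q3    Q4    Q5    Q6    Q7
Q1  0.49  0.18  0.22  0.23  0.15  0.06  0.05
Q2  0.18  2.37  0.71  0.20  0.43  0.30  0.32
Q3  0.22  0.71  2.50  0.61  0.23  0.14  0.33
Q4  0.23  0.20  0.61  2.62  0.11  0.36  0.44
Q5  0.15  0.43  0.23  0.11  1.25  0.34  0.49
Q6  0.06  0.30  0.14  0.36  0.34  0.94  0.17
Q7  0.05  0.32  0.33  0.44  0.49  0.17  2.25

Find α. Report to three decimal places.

α = 0.577

ΣVar(i) = 0.49 + 2.37 + 2.50 + 2.62 + 1.25 + 0.94 + 2.25 = 12.42
Sum of the distinct covariances = 6.07
Var(T) = 12.42 + 2 × 6.07 = 24.56
α = (k/(k−1))·(1 − ΣVar(i)/Var(T)) = (7/6)·(1 − 12.42/24.56) = 0.577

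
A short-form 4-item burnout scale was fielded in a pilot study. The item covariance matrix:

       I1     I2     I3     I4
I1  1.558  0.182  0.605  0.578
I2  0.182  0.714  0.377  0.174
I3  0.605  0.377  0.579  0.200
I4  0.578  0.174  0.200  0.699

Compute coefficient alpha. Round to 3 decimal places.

α = 0.725

ΣVar(i) = 1.558 + 0.714 + 0.579 + 0.699 = 3.550
Sum of off-diagonal covariances = 2.116
total variance = 3.550 + 2 × 2.116 = 7.782
α = (k/(k−1))·(1 − ΣVar(i)/total variance) = (4/3)·(1 − 3.550/7.782) = 0.725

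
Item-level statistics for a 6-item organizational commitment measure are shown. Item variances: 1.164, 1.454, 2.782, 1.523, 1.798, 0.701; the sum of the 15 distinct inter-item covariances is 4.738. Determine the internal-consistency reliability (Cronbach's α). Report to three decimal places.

ΣVar(i) = 1.164 + 1.454 + 2.782 + 1.523 + 1.798 + 0.701 = 9.422
Sum of distinct covariances = 4.738
σ²_total = ΣVar(i) + 2·Σcov = 9.422 + 2 × 4.738 = 18.898
α = (6/5)·(1 − 9.422/18.898) = 0.602

Cronbach's α = 0.602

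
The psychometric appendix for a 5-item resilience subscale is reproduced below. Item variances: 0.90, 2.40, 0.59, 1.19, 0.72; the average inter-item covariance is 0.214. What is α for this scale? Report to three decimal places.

ΣVar(i) = 0.90 + 2.40 + 0.59 + 1.19 + 0.72 = 5.80
Sum of the 10 distinct covariances = 10 × 0.214 = 2.140
total variance = ΣVar(i) + 2·Σcov = 5.80 + 2 × 2.140 = 10.080
α = (5/4)·(1 − 5.80/10.080) = 0.531

α = 0.531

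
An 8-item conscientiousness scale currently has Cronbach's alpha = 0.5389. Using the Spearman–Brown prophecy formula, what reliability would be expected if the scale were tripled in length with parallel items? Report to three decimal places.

predicted reliability = 0.778

Length factor m = 3
α' = m·α / (1 + (m−1)·α)
   = 3 × 0.5389 / (1 + (3 − 1) × 0.5389)
   = 1.6167 / 2.0778 = 0.778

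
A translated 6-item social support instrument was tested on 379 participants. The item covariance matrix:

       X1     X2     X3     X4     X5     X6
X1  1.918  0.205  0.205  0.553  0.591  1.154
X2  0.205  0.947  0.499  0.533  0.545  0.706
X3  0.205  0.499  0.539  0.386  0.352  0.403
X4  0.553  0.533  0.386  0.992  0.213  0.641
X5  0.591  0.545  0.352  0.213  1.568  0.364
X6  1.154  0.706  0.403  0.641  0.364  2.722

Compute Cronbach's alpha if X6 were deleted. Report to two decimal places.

Remaining items: X1, X2, X3, X4, X5 (k = 5).
Σσ²ᵢ = 1.918 + 0.947 + 0.539 + 0.992 + 1.568 = 5.964
total variance = 5.964 + 2 × 4.082 = 14.128
α (item deleted) = (5/4)·(1 − 5.964/14.128) = 0.72

α = 0.72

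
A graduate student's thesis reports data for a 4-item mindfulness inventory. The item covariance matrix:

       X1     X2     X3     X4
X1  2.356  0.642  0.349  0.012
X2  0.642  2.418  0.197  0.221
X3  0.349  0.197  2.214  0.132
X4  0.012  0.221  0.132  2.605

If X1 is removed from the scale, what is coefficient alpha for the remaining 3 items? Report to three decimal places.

coefficient alpha = 0.198

Remaining items: X2, X3, X4 (k = 3).
sum of item variances = 2.418 + 2.214 + 2.605 = 7.237
Var(T) = 7.237 + 2 × 0.550 = 8.337
α (item deleted) = (3/2)·(1 − 7.237/8.337) = 0.198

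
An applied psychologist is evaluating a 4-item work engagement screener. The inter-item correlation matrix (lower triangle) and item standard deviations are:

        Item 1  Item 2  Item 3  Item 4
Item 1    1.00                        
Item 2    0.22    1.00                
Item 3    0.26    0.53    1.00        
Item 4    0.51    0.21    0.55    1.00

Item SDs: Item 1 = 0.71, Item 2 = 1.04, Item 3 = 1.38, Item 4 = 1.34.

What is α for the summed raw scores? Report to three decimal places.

α = 0.706

Σσ²ᵢ = 0.71² + 1.04² + 1.38² + 1.34² = 5.2857
Covariances σ_ij = r_ij · s_i · s_j:
  σ(Item 1,Item 2) = 0.22 × 0.71 × 1.04 = 0.1624
  σ(Item 1,Item 3) = 0.26 × 0.71 × 1.38 = 0.2547
  σ(Item 1,Item 4) = 0.51 × 0.71 × 1.34 = 0.4852
  σ(Item 2,Item 3) = 0.53 × 1.04 × 1.38 = 0.7607
  σ(Item 2,Item 4) = 0.21 × 1.04 × 1.34 = 0.2927
  σ(Item 3,Item 4) = 0.55 × 1.38 × 1.34 = 1.0171
σ²_T = Σσ²ᵢ + 2·Σσ_ij = 5.2857 + 2 × 2.9728 = 11.2313
α = (4/3)·(1 − 5.2857/11.2313) = 0.706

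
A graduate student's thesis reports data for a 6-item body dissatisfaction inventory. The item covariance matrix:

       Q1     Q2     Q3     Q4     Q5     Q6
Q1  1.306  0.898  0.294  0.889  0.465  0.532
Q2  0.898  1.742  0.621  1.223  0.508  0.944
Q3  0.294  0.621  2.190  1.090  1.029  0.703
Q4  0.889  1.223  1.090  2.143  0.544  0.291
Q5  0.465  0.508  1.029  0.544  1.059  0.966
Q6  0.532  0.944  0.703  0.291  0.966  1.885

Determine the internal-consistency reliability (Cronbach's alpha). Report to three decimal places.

α = 0.817

Σσ²ᵢ = 1.306 + 1.742 + 2.190 + 2.143 + 1.059 + 1.885 = 10.325
Sum of the distinct covariances = 10.997
total variance = 10.325 + 2 × 10.997 = 32.319
α = (k/(k−1))·(1 − Σσ²ᵢ/total variance) = (6/5)·(1 − 10.325/32.319) = 0.817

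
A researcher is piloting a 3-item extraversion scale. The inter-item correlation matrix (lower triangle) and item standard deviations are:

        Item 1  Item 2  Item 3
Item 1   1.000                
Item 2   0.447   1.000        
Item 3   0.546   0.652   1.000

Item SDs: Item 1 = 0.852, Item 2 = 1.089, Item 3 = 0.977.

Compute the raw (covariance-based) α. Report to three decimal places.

α = 0.782

Σσ²ᵢ = 0.852² + 1.089² + 0.977² = 2.8664
Covariances σ_ij = r_ij · s_i · s_j:
  σ(Item 1,Item 2) = 0.447 × 0.852 × 1.089 = 0.4147
  σ(Item 1,Item 3) = 0.546 × 0.852 × 0.977 = 0.4545
  σ(Item 2,Item 3) = 0.652 × 1.089 × 0.977 = 0.6937
σ²_T = Σσ²ᵢ + 2·Σσ_ij = 2.8664 + 2 × 1.5629 = 5.9922
α = (3/2)·(1 − 2.8664/5.9922) = 0.782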